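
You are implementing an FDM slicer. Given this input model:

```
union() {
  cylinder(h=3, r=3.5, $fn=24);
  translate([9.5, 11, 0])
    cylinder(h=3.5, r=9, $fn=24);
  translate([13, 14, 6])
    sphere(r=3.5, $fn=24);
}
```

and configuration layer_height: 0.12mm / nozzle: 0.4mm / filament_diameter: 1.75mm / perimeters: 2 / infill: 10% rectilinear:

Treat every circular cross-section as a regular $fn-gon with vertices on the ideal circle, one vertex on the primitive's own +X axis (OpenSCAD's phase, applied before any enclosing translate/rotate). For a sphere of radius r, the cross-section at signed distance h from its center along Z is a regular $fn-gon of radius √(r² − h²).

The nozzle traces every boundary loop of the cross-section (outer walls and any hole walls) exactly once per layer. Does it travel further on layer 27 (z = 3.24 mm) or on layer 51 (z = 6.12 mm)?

layer 27 (z = 3.24 mm)

Layer 27 (z = 3.24): the cylinder does not reach this height (z outside [0, 3]); the r=9 cylinder at (9.5, 11) contributes a regular 24-gon of circumradius 9 (perimeter = 2·24·9.000·sin(180°/24) = 56.39 mm); the r=3.5 sphere at (13, 14) contributes a regular 24-gon of circumradius √(3.5²−2.76²) = 2.152 (perimeter = 2·24·2.152·sin(180°/24) = 13.48 mm); Taking the union: the r=3.5 sphere at (13, 14) lies entirely inside the r=9 cylinder at (9.5, 11), so the union is just the r=9 cylinder at (9.5, 11) — boundary = 56.39 mm. So its perimeter = 56.39 mm. Layer 51 (z = 6.12): the cylinder is not intersected at this z (z outside [0, 3]); the cylinder at (9.5, 11) is not intersected at this z (z outside [0, 3.5]); the sphere at (13, 14): section is a regular 24-gon, circumradius = √(r²−h²) = √(3.5²−0.12²) = 3.498 (perimeter = 2·24·3.498·sin(180°/24) = 21.92 mm); Taking the union: only the r=3.5 sphere at (13, 14) is present, so the union is just that shape — boundary = 21.92 mm. So its perimeter = 21.92 mm. Layer 27 is larger (56.39 vs 21.92 mm).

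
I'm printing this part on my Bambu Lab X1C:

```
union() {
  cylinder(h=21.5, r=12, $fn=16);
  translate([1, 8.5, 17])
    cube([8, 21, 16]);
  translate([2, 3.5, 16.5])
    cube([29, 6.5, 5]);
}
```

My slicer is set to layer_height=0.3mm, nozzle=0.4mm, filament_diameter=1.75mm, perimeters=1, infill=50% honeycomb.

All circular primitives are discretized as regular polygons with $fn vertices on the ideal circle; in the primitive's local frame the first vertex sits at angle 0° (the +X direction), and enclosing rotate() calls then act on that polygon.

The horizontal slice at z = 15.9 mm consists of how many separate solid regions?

1

At z = 15.9 mm: the r=12 cylinder gives a regular 16-gon of circumradius 12 (constant along its height); the cube at (1, 8.5) is absent (z outside [17, 33]); the cube at (2, 3.5) is absent (z outside [16.5, 21.5]); Taking the union: only the r=12 cylinder is present, so the union is just that shape — 1 connected region. The result has 1 disconnected region.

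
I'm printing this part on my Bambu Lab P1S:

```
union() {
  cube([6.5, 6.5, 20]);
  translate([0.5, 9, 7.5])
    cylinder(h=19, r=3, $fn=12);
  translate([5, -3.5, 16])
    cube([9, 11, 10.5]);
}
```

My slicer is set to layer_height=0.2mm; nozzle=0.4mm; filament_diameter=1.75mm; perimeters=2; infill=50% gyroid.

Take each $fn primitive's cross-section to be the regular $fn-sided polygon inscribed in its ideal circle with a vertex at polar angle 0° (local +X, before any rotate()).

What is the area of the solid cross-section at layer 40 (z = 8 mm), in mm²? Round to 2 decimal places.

At z = 8 mm: the 6.5×6.5 cube contributes its full rectangle (area 42.25 mm²); the r=3 cylinder at (0.5, 9) contributes a regular 12-gon of circumradius 3 (area = (12/2)·3.000²·sin(360°/12) = 27.00 mm²); the cube at (5, -3.5) is not intersected at this z (z outside [16, 26.5]); Combining (union): the regions partially overlap — summed areas 69.25 mm² minus the doubly-counted overlap 0.67 mm² gives 68.58 mm² — area = 68.58 mm². Overall, the cross-section is a single solid region. Net area = 68.58 mm².

68.58 mm²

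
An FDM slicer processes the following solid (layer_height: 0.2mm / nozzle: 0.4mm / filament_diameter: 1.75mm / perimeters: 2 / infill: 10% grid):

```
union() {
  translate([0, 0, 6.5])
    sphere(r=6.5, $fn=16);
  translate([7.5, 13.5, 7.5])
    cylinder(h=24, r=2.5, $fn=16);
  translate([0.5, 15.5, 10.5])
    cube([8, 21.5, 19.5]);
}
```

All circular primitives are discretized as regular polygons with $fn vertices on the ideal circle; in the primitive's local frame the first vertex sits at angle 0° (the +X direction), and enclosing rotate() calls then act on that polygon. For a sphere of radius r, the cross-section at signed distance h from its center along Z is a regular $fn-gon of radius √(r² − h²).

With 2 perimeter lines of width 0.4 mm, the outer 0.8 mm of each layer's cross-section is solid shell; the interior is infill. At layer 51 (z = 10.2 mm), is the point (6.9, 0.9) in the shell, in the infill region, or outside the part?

At z = 10.2 mm: the r=6.5 sphere contributes a regular 16-gon of circumradius √(6.5²−3.7²) = 5.344; the cylinder at (7.5, 13.5): section is a regular 16-gon, circumradius r=2.5; the cube at (0.5, 15.5) is absent (z outside [10.5, 30]); Taking the union: the 2 present regions are separate (no shared area or edge), so areas and boundary lengths simply add and each stays a separate island — 2 connected regions. Overall, the cross-section has 2 separate islands. The nearest boundary edge runs (4.94, 2.05)→(5.34, 0.00); distance from the point to it = 1.70 mm. The point is not inside any of the regions above, so it lies outside the cross-section (1.70 mm from the nearest boundary).

outside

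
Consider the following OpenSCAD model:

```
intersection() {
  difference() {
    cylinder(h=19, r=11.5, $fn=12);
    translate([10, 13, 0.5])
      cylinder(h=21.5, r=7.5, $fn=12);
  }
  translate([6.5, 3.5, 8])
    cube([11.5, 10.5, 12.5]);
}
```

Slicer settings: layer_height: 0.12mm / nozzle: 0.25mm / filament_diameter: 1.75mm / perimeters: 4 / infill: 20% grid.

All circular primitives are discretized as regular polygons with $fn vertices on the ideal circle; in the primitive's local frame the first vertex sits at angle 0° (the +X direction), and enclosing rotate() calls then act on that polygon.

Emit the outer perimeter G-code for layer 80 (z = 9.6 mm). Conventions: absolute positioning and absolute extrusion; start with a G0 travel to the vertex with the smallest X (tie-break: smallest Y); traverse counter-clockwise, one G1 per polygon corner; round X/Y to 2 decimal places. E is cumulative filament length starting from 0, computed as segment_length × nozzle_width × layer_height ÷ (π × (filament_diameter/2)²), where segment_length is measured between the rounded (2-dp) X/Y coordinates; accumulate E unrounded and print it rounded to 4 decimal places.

G0 X6.50 Y3.50 Z9.60
G1 X10.56 Y3.50 E0.0506
G1 X10.02 Y5.51 E0.0766
G1 X10.00 Y5.50 E0.0769
G1 X6.50 Y6.44 E0.1221
G1 X6.50 Y3.50 E0.1587

At z = 9.6 mm: the r=11.5 cylinder gives a regular 12-gon of circumradius 11.5 (constant along its height); the r=7.5 cylinder at (10, 13) gives a regular 12-gon of circumradius 7.5 (constant along its height); Taking the first minus the rest: starting from the r=11.5 cylinder, the r=7.5 cylinder at (10, 13) partially overlaps it — only the 12.44 mm² overlap (of its 168.75 mm²) is removed, clipping the outline — 1 connected region; the cube at (6.5, 3.5) (footprint 11.5×10.5) is included at this height; Taking the intersection: the 11.5×10.5 cube at (6.5, 3.5) partially overlaps the result so far; clipping to the common part keeps 9.23 mm² — 1 connected region. The outline is a single polygon with 5 vertices. Extrusion per mm of travel: 0.25 × 0.12 / (π × 0.875²) = 0.012473. Accumulating E over each segment gives final E = 0.1587.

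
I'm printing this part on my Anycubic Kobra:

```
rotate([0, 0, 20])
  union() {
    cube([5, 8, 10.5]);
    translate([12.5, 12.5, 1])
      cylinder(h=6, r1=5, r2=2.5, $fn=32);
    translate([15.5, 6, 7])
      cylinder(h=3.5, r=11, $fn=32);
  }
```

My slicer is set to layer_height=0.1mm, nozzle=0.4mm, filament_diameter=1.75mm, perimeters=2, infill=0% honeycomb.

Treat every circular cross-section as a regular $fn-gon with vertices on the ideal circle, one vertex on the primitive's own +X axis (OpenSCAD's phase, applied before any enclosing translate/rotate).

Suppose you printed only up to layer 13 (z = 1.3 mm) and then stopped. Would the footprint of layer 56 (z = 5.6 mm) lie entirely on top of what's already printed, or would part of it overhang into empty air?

entirely on top

Compare the two slices. At z = 1.3: the 5×8 cube contributes its full rectangle (area 40.00 mm²); the cone at (12.5, 12.5): at t=0.050 of its height the radius interpolates to r₁+(r₂−r₁)t = 4.875, giving a regular 32-gon of that circumradius (area = (32/2)·4.875²·sin(360°/32) = 74.18 mm²); the cylinder at (15.5, 6) does not reach this height (z outside [7, 10.5]); Merging all regions: the 2 present regions are separate (no shared area or edge), so areas and boundary lengths simply add and each stays a separate island — area = 114.18 mm²; (rotated 20° about Z; rotation is an isometry so areas/perimeters/island counts are preserved). At z = 5.6: the cube is present — its section is the full 5×8 rectangle (area 40.00 mm²); the cone at (12.5, 12.5) (r1=5→r2=2.5) has section circumradius 3.083 here — a regular 32-gon (area = (32/2)·3.083²·sin(360°/32) = 29.68 mm²); the cylinder at (15.5, 6) is not intersected at this z (z outside [7, 10.5]); Taking the union: the 2 present regions are separate (no shared area or edge), so areas and boundary lengths simply add and each stays a separate island — area = 69.68 mm²; (whole slice rotated 20° about Z — lengths, areas and connectivity unchanged). Checking containment: the cross-section at z = 5.6 is a subset of the cross-section at z = 1.3.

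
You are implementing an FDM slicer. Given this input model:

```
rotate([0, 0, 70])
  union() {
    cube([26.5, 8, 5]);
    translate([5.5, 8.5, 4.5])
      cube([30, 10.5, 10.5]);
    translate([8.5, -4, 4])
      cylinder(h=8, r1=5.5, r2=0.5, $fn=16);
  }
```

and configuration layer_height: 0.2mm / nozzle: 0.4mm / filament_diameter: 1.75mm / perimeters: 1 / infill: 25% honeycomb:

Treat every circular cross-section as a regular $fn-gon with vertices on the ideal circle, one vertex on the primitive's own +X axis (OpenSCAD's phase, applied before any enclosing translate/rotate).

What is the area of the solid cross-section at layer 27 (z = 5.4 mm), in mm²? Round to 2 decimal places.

380.49 mm²

At z = 5.4 mm: the cube is absent (z outside [0, 5]); the cube at (5.5, 8.5) is present — its section is the full 30×10.5 rectangle (area 315.00 mm²); the cone at (8.5, -4): at t=0.175 of its height the radius interpolates to r₁+(r₂−r₁)t = 4.625, giving a regular 16-gon of that circumradius (area = (16/2)·4.625²·sin(360°/16) = 65.49 mm²); Taking the union: the 2 present regions are separate (no shared area or edge), so areas and boundary lengths simply add and each stays a separate island — area = 380.49 mm²; (whole slice rotated 70° about Z — lengths, areas and connectivity unchanged). Overall, the cross-section has 2 separate islands. Net area = 380.49 mm².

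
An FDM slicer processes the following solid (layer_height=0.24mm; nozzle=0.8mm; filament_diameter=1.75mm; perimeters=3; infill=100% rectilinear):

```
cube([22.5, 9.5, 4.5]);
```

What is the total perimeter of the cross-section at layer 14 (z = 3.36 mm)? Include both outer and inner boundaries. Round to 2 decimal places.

At z = 3.36 mm: the cube is present — its section is the full 22.5×9.5 rectangle (perimeter 64.00 mm). Overall, the cross-section is a single solid region. Total boundary length (outer) = 64.00 mm.

64.00 mm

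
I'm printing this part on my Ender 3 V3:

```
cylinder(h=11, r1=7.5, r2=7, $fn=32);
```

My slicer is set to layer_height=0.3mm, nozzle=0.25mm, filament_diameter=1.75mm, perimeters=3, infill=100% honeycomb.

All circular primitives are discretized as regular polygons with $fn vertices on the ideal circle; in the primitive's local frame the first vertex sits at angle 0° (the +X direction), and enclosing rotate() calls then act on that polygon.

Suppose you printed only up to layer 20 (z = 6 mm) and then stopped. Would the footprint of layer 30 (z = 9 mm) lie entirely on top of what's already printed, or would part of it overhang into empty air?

entirely on top

Compare the two slices. At z = 6: the cone (r1=7.5→r2=7) has section circumradius 7.227 here — a regular 32-gon (area = (32/2)·7.227²·sin(360°/32) = 163.04 mm²). At z = 9: the cone contributes a regular 32-gon of circumradius 7.091 (interpolated between r1=7.5 and r2=7 at t=0.818) (area = (32/2)·7.091²·sin(360°/32) = 156.95 mm²). Checking containment: the cross-section at z = 9 is a subset of the cross-section at z = 6.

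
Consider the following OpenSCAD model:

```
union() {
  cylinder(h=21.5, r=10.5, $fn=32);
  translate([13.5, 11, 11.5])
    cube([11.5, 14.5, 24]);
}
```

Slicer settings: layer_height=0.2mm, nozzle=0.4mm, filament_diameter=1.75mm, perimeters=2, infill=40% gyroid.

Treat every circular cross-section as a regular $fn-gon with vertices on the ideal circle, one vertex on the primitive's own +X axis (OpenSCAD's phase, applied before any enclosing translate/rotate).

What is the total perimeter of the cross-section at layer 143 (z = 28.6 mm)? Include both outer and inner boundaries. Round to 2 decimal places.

At z = 28.6 mm: the cylinder is not intersected at this z (z outside [0, 21.5]); the 11.5×14.5 cube at (13.5, 11) contributes its full rectangle (perimeter 52.00 mm); Combining (union): only the 11.5×14.5 cube at (13.5, 11) is present, so the union is just that shape — boundary = 52.00 mm. Overall, the cross-section is a single solid region. Total boundary length (outer) = 52.00 mm.

52.00 mm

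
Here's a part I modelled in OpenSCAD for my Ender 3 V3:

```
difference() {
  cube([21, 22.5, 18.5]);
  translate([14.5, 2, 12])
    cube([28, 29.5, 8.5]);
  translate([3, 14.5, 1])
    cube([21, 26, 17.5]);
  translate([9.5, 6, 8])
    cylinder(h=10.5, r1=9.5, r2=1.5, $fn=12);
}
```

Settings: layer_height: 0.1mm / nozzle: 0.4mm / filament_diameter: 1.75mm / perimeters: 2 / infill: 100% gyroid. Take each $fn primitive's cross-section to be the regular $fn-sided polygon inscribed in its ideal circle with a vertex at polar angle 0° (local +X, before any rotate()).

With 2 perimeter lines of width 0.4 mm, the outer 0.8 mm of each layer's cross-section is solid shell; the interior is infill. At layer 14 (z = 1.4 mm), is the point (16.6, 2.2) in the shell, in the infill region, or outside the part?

At z = 1.4 mm: the 21×22.5 cube contributes its full rectangle; the cube at (14.5, 2) is not intersected at this z (z outside [12, 20.5]); the 21×26 cube at (3, 14.5) contributes its full rectangle; the cone at (9.5, 6) is absent (z outside [8, 18.5]); Subtracting the remaining from the first: starting from the 21×22.5 cube, the 21×26 cube at (3, 14.5) partially overlaps it — only the 144.00 mm² overlap (of its 546.00 mm²) is removed, clipping the outline — 1 connected region. Overall, the cross-section is a single solid region. The nearest boundary edge runs (21.00, 0.00)→(0.00, 0.00); distance from the point to it = 2.20 mm. The point is inside the cross-section and 2.20 mm from the nearest boundary — more than the 0.8 mm shell width (2 × 0.4), so it's in the infill interior.

infill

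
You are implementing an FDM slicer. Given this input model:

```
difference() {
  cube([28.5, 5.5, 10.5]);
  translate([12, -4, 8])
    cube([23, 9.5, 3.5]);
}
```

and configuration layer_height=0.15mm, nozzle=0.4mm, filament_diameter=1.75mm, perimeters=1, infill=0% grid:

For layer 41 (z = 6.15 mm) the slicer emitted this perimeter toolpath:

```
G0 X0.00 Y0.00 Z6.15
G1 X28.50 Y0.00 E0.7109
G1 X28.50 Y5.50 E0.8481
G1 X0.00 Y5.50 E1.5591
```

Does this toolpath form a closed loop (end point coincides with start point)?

Start point (G0): (0.00, 0.00). End point (last G1): the path does not return to the start — open.

no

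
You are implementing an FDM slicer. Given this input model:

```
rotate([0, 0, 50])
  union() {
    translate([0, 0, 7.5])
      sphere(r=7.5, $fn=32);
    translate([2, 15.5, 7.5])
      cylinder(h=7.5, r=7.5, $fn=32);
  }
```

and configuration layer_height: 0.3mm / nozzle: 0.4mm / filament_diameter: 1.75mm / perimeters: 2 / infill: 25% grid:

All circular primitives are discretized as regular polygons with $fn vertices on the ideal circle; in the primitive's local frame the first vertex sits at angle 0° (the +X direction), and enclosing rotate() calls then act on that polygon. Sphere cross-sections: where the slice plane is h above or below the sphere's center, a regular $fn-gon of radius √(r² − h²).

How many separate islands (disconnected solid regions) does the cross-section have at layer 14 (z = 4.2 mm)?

At z = 4.2 mm: the sphere: section is a regular 32-gon, circumradius = √(r²−h²) = √(7.5²−3.3²) = 6.735; the cylinder at (2, 15.5) is absent (z outside [7.5, 15]); Combining (union): only the r=7.5 sphere is present, so the union is just that shape — 1 connected region; (rotated 50° about Z; rotation is an isometry so areas/perimeters/island counts are preserved). Overall, the cross-section is a single solid region. Island count = 1.

1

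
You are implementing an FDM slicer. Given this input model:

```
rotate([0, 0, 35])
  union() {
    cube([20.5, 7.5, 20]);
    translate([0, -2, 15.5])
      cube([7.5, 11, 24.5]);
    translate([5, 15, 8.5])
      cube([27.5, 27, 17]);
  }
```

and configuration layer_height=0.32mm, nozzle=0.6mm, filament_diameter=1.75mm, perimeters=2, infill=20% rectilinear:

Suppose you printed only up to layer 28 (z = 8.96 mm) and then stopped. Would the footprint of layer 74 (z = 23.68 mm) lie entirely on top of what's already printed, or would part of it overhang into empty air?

Compare the two slices. At z = 8.96: the cube is present — its section is the full 20.5×7.5 rectangle (area 153.75 mm²); the cube at (0, -2) is not intersected at this z (z outside [15.5, 40]); the cube at (5, 15) (footprint 27.5×27) is included at this height (area 742.50 mm²); Combining (union): the 2 present regions are separate (no shared area or edge), so areas and boundary lengths simply add and each stays a separate island — area = 896.25 mm²; (whole slice rotated 35° about Z — lengths, areas and connectivity unchanged). At z = 23.68: the cube is absent (z outside [0, 20]); the 7.5×11 cube at (0, -2) contributes its full rectangle (area 82.50 mm²); the cube at (5, 15) (footprint 27.5×27) is included at this height (area 742.50 mm²); Taking the union: the 2 present regions are separate (no shared area or edge), so areas and boundary lengths simply add and each stays a separate island — area = 825.00 mm²; (whole slice rotated 35° about Z — lengths, areas and connectivity unchanged). Checking containment: at z = 23.68 the cross-section extends beyond the z = 8.96 cross-section by about 26.25 mm².

part overhangs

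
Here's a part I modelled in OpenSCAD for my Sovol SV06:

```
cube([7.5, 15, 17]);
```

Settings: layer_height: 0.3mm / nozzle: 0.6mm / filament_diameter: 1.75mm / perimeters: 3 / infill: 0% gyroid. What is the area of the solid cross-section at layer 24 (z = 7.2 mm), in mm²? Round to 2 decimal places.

112.50 mm²

At z = 7.2 mm: the 7.5×15 cube contributes its full rectangle (area 112.50 mm²). Overall, the cross-section is a single solid region. Net area = 112.50 mm².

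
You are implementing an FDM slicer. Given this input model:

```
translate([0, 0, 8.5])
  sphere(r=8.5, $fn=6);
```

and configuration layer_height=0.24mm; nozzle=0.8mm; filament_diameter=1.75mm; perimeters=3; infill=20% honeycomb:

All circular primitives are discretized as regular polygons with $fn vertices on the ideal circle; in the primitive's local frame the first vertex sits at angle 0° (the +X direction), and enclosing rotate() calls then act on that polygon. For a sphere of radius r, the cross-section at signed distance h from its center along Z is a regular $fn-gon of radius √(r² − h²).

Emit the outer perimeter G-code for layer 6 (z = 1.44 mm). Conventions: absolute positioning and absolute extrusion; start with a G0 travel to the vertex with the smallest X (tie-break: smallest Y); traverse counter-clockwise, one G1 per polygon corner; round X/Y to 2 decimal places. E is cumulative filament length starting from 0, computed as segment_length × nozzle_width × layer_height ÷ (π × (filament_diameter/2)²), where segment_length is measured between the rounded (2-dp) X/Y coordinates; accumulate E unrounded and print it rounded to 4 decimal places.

At z = 1.44 mm: the r=8.5 sphere contributes a regular 6-gon of circumradius √(8.5²−7.06²) = 4.734. The outline is a single polygon with 6 vertices. Extrusion per mm of travel: 0.8 × 0.24 / (π × 0.875²) = 0.079824. Accumulating E over each segment gives final E = 2.2672.

G0 X-4.73 Y0.00 Z1.44
G1 X-2.37 Y-4.10 E0.3776
G1 X2.37 Y-4.10 E0.7560
G1 X4.73 Y0.00 E1.1336
G1 X2.37 Y4.10 E1.5112
G1 X-2.37 Y4.10 E1.8896
G1 X-4.73 Y0.00 E2.2672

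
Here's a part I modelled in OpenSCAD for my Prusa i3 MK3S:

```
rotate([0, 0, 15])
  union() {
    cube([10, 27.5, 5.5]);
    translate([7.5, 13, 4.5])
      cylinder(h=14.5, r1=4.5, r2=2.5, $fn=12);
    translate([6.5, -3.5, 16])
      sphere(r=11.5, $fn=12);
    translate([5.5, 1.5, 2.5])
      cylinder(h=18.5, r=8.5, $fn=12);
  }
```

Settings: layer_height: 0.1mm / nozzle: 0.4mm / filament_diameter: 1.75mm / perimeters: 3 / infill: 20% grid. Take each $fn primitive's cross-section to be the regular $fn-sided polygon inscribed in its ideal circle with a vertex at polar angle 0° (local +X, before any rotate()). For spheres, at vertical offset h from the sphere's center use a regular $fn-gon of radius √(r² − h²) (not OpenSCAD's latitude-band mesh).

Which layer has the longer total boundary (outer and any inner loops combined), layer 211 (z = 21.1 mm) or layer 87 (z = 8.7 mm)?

layer 87 (z = 8.7 mm)

Layer 211 (z = 21.1): the cube does not reach this height (z outside [0, 5.5]); the cone at (7.5, 13) is not intersected at this z (z outside [4.5, 19]); the r=11.5 sphere at (6.5, -3.5) slices to a regular 12-gon of circumradius 10.307 (√(r²−h²) with h=5.1 from center) (perimeter = 2·12·10.307·sin(180°/12) = 64.03 mm); the cylinder at (5.5, 1.5) does not reach this height (z outside [2.5, 21]); Combining (union): only the r=11.5 sphere at (6.5, -3.5) is present, so the union is just that shape — boundary = 64.03 mm; (rotated 15° about Z; rotation is an isometry so areas/perimeters/island counts are preserved). So its perimeter = 64.03 mm. Layer 87 (z = 8.7): the cube is absent (z outside [0, 5.5]); the cone at (7.5, 13): at t=0.290 of its height the radius interpolates to r₁+(r₂−r₁)t = 3.921, giving a regular 12-gon of that circumradius (perimeter = 2·12·3.921·sin(180°/12) = 24.35 mm); the r=11.5 sphere at (6.5, -3.5) slices to a regular 12-gon of circumradius 8.886 (√(r²−h²) with h=7.3 from center) (perimeter = 2·12·8.886·sin(180°/12) = 55.20 mm); the r=8.5 cylinder at (5.5, 1.5) contributes a regular 12-gon of circumradius 8.5 (perimeter = 2·12·8.500·sin(180°/12) = 52.80 mm); Combining (union): the regions partially overlap (shared area 142.11 mm²), so the edge portions inside another operand are dropped and the merged outline is re-measured after clipping — boundary = 82.48 mm; (rotated 15° about Z; rotation is an isometry so areas/perimeters/island counts are preserved). So its perimeter = 82.48 mm. Layer 87 is larger (82.48 vs 64.03 mm).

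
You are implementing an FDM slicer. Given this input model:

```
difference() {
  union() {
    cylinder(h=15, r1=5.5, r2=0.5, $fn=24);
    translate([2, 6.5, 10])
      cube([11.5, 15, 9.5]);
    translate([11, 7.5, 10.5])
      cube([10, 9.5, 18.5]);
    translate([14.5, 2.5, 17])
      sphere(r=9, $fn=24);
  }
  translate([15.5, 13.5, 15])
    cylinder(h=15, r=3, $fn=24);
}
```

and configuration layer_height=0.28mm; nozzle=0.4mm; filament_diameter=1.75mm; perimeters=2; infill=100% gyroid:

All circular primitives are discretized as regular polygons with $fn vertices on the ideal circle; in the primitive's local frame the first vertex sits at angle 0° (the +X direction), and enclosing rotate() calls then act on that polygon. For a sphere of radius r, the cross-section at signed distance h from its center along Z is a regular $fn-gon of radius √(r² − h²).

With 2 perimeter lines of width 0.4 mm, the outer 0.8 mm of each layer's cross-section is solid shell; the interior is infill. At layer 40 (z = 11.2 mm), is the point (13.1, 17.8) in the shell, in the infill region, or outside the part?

At z = 11.2 mm: the cone: at t=0.747 of its height the radius interpolates to r₁+(r₂−r₁)t = 1.767, giving a regular 24-gon of that circumradius; the cube at (2, 6.5) is present — its section is the full 11.5×15 rectangle; the cube at (11, 7.5) is present — its section is the full 10×9.5 rectangle; the r=9 sphere at (14.5, 2.5) slices to a regular 24-gon of circumradius 6.882 (√(r²−h²) with h=5.8 from center); Combining (union): the regions partially overlap (shared area 39.71 mm²), so overlapping operands fuse into one piece — 2 connected regions; the cylinder at (15.5, 13.5) does not reach this height (z outside [15, 30]); Taking the first minus the rest: none of the subtracted shapes is present at this height, so the result so far is unchanged — 2 connected regions. Overall, the cross-section has 2 separate islands. The nearest boundary edge runs (13.50, 21.50)→(13.50, 17.00); distance from the point to it = 0.40 mm. (Shell/infill is judged within the island containing the point — the largest one.) The point is inside the cross-section, 0.40 mm from the nearest boundary — within the 0.8 mm shell band (2 × 0.4).

shell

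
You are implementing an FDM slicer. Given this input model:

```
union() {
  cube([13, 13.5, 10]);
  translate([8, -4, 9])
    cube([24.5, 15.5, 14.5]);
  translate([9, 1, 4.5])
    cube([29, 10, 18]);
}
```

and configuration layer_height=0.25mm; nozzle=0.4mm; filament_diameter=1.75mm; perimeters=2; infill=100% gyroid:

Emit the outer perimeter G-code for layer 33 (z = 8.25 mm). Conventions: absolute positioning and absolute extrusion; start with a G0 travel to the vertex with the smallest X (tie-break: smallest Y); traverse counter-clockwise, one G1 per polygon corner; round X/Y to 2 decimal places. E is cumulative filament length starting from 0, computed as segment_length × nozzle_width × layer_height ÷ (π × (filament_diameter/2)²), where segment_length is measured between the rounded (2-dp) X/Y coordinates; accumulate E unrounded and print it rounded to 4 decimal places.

G0 X0.00 Y0.00 Z8.25
G1 X13.00 Y0.00 E0.5405
G1 X13.00 Y1.00 E0.5821
G1 X38.00 Y1.00 E1.6214
G1 X38.00 Y11.00 E2.0372
G1 X13.00 Y11.00 E3.0766
G1 X13.00 Y13.50 E3.1805
G1 X0.00 Y13.50 E3.7210
G1 X0.00 Y0.00 E4.2822

At z = 8.25 mm: the cube is present — its section is the full 13×13.5 rectangle; the cube at (8, -4) is not intersected at this z (z outside [9, 23.5]); the 29×10 cube at (9, 1) contributes its full rectangle; Combining (union): the regions partially overlap (shared area 40.00 mm²), so overlapping operands fuse into one piece — 1 connected region. The outline is a single polygon with 8 vertices. Extrusion per mm of travel: 0.4 × 0.25 / (π × 0.875²) = 0.041575. Accumulating E over each segment gives final E = 4.2822.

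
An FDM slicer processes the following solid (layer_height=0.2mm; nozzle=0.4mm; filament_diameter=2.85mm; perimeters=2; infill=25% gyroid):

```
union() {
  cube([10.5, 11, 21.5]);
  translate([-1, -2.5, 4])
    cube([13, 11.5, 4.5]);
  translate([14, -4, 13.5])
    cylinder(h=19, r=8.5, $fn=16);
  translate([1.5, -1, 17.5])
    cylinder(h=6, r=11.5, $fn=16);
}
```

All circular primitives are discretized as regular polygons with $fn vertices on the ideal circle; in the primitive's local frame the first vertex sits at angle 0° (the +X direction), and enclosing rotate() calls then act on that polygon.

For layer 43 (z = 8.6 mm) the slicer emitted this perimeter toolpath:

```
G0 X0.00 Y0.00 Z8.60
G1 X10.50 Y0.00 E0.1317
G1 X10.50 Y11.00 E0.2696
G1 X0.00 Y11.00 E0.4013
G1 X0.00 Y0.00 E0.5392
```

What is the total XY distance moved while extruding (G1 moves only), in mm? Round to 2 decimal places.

43.00 mm

Sum the Euclidean lengths of each G1 segment: total = 43.00 mm.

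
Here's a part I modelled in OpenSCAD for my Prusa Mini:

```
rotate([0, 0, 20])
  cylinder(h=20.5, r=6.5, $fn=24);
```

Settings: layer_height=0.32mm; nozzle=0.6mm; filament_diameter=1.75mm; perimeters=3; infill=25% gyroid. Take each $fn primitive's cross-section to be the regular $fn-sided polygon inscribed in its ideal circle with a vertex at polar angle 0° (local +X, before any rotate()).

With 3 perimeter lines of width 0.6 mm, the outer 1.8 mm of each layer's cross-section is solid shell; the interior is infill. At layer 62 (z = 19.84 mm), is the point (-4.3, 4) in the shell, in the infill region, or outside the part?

At z = 19.84 mm: the r=6.5 cylinder contributes a regular 24-gon of circumradius 6.5; (whole slice rotated 20° about Z — lengths, areas and connectivity unchanged). Overall, the cross-section is a single solid region. Undo the 20° rotation: the query point maps to (-2.673, 5.229) in the un-rotated model frame. The nearest boundary edge runs (-1.68, 6.28)→(-3.25, 5.63); distance from the point to it = 0.59 mm. The point is inside the cross-section, 0.59 mm from the nearest boundary — within the 1.8 mm shell band (3 × 0.6).

shell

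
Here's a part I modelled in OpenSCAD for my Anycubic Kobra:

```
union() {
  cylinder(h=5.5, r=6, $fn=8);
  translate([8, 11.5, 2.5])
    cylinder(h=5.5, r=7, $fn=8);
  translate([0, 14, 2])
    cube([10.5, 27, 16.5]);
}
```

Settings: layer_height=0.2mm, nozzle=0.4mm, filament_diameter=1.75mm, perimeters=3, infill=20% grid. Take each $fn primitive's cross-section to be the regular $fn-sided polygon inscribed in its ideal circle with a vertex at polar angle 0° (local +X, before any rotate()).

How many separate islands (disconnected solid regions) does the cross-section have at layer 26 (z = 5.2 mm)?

At z = 5.2 mm: the cylinder: section is a regular 8-gon, circumradius r=6; the cylinder at (8, 11.5): section is a regular 8-gon, circumradius r=7; the cube at (0, 14) is present — its section is the full 10.5×27 rectangle; Merging all regions: the regions partially overlap (shared area 28.40 mm²), so overlapping operands fuse into one piece — 2 connected regions. Overall, the cross-section has 2 separate islands. Island count = 2.

2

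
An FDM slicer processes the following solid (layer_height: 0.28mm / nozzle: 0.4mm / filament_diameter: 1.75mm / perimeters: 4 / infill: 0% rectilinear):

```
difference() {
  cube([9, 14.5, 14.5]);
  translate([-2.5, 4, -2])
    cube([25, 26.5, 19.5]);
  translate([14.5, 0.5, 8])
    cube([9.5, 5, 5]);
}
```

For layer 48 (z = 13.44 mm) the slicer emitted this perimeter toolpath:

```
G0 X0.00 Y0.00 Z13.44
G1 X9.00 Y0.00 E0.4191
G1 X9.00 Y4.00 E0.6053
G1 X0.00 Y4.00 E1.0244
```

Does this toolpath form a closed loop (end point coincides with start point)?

no

Start point (G0): (0.00, 0.00). End point (last G1): the path does not return to the start — open.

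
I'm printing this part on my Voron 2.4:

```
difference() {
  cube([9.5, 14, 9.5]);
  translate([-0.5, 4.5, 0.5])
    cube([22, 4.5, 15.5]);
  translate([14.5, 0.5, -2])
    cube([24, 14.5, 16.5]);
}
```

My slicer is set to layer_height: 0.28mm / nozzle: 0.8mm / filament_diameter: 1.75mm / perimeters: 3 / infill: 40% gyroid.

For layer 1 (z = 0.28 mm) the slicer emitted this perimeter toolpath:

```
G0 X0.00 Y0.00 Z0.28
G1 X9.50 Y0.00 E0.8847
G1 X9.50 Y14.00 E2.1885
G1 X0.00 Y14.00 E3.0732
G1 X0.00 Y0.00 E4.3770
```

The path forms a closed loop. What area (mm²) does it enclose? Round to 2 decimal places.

133.00 mm²

Apply the shoelace formula to the sequence of (X, Y) vertices; enclosed area = 133.00 mm².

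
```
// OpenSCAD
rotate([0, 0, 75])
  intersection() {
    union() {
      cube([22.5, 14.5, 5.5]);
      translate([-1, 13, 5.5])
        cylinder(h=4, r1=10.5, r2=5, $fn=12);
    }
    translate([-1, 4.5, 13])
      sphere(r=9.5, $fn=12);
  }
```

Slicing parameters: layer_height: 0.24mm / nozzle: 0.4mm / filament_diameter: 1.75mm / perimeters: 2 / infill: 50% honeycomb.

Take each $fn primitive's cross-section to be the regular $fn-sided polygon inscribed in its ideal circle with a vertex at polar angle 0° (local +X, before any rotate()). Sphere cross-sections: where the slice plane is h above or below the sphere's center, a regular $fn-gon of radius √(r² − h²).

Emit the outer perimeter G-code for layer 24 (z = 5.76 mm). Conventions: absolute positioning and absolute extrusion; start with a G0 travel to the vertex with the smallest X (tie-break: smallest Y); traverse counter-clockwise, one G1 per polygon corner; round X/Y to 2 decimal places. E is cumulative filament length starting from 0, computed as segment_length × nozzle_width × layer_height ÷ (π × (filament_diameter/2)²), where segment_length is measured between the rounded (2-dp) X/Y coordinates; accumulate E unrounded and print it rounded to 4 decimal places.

At z = 5.76 mm: the cube is not intersected at this z (z outside [0, 5.5]); the cone at (-1, 13): at t=0.065 of its height the radius interpolates to r₁+(r₂−r₁)t = 10.143, giving a regular 12-gon of that circumradius; Merging all regions: only the cone at (-1, 13) is present, so the union is just that shape — 1 connected region; the r=9.5 sphere at (-1, 4.5) slices to a regular 12-gon of circumradius 6.151 (√(r²−h²) with h=7.24 from center); Keeping only the common overlap: the r=9.5 sphere at (-1, 4.5) partially overlaps that combined region; clipping to the common part keeps 66.10 mm² — 1 connected region; (rotated 75° about Z; rotation is an isometry so areas/perimeters/island counts are preserved). The outline is a single polygon with 10 vertices. Extrusion per mm of travel: 0.4 × 0.24 / (π × 0.875²) = 0.039912. Accumulating E over each segment gives final E = 1.2327.

G0 X-10.55 Y-1.39 Z5.76
G1 X-8.95 Y-4.15 E0.1273
G1 X-6.76 Y-5.42 E0.2284
G1 X-5.64 Y-4.77 E0.2801
G1 X-3.02 Y-0.23 E0.4893
G1 X-3.02 Y5.02 E0.6988
G1 X-3.66 Y6.14 E0.7503
G1 X-6.20 Y6.14 E0.8517
G1 X-8.95 Y4.55 E0.9784
G1 X-10.55 Y1.79 E1.1058
G1 X-10.55 Y-1.39 E1.2327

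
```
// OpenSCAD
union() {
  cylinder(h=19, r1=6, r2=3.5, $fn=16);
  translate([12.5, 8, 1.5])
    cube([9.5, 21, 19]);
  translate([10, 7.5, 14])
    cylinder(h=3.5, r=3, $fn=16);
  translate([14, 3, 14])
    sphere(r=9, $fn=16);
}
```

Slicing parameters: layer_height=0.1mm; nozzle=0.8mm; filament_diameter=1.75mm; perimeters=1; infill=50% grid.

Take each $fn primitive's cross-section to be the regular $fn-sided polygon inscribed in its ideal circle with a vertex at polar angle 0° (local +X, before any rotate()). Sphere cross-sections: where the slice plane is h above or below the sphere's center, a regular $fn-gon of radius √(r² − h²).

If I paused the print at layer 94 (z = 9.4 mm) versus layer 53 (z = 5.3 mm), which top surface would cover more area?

Layer 94 (z = 9.4): the cone: at t=0.495 of its height the radius interpolates to r₁+(r₂−r₁)t = 4.763, giving a regular 16-gon of that circumradius (area = (16/2)·4.763²·sin(360°/16) = 69.46 mm²); the 9.5×21 cube at (12.5, 8) contributes its full rectangle (area 199.50 mm²); the cylinder at (10, 7.5) is absent (z outside [14, 17.5]); the r=9 sphere at (14, 3) slices to a regular 16-gon of circumradius 7.736 (√(r²−h²) with h=4.6 from center) (area = (16/2)·7.736²·sin(360°/16) = 183.20 mm²); Merging all regions: the regions partially overlap — summed areas 452.16 mm² minus the doubly-counted overlap 14.46 mm² gives 437.69 mm² — area = 437.69 mm². So its area = 437.69 mm². Layer 53 (z = 5.3): the cone contributes a regular 16-gon of circumradius 5.303 (interpolated between r1=6 and r2=3.5 at t=0.279) (area = (16/2)·5.303²·sin(360°/16) = 86.08 mm²); the 9.5×21 cube at (12.5, 8) contributes its full rectangle (area 199.50 mm²); the cylinder at (10, 7.5) is absent (z outside [14, 17.5]); the r=9 sphere at (14, 3) slices to a regular 16-gon of circumradius 2.304 (√(r²−h²) with h=8.7 from center) (area = (16/2)·2.304²·sin(360°/16) = 16.26 mm²); Taking the union: the 3 present regions are separate (no shared area or edge), so areas and boundary lengths simply add and each stays a separate island — area = 301.84 mm². So its area = 301.84 mm². Layer 94 is larger (437.69 vs 301.84 mm²).

layer 94 (z = 9.4 mm)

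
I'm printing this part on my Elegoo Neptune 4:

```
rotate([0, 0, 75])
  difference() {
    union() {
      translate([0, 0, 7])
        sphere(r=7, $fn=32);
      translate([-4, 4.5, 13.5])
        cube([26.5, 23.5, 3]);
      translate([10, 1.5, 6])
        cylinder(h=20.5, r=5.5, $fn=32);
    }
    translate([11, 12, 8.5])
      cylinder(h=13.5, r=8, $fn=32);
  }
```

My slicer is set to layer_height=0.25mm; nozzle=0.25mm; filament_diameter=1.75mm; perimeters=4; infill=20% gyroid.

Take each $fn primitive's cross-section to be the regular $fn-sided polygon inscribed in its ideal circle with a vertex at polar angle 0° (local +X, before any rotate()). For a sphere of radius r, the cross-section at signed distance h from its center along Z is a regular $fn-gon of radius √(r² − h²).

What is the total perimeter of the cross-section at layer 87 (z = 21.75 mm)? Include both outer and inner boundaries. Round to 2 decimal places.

At z = 21.75 mm: the sphere is not intersected at this z (|z−center|=14.750 > r=7); the cube at (-4, 4.5) is not intersected at this z (z outside [13.5, 16.5]); the cylinder at (10, 1.5): section is a regular 32-gon, circumradius r=5.5 (perimeter = 2·32·5.500·sin(180°/32) = 34.50 mm); Combining (union): only the r=5.5 cylinder at (10, 1.5) is present, so the union is just that shape — boundary = 34.50 mm; the r=8 cylinder at (11, 12) gives a regular 32-gon of circumradius 8 (constant along its height) (perimeter = 2·32·8.000·sin(180°/32) = 50.18 mm); Taking the first minus the rest: starting from the result so far, the r=8 cylinder at (11, 12) partially overlaps it — only the 16.21 mm² overlap (of its 199.77 mm²) is removed, clipping the outline — boundary = 33.88 mm; (rotated 75° about Z; rotation is an isometry so areas/perimeters/island counts are preserved). Overall, the cross-section is a single solid region. Total boundary length (outer) = 33.88 mm.

33.88 mm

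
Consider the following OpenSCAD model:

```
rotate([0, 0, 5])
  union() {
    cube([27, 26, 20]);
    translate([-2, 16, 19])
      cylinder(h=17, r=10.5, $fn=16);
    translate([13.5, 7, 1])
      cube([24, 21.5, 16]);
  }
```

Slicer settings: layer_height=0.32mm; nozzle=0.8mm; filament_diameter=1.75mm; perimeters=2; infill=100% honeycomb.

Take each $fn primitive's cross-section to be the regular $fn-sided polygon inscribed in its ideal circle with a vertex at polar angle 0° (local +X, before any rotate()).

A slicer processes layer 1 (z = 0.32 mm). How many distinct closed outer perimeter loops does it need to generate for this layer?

At z = 0.32 mm: the 27×26 cube contributes its full rectangle; the cylinder at (-2, 16) is not intersected at this z (z outside [19, 36]); the cube at (13.5, 7) is not intersected at this z (z outside [1, 17]); Combining (union): only the 27×26 cube is present, so the union is just that shape — 1 connected region; (rotated 5° about Z; rotation is an isometry so areas/perimeters/island counts are preserved). The result has 1 disconnected region.

1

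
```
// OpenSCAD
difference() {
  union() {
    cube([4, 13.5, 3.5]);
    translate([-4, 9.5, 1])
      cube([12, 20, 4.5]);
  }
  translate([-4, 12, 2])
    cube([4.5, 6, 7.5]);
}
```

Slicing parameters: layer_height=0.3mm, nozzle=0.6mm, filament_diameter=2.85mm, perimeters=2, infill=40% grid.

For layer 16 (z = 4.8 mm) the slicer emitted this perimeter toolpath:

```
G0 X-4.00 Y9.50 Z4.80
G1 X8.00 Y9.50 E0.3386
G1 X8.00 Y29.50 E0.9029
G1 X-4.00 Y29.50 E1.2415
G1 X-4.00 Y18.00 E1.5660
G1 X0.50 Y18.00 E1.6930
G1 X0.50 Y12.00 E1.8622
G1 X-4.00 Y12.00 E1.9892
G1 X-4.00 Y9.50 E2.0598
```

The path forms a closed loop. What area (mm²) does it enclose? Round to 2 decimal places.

Apply the shoelace formula to the sequence of (X, Y) vertices; enclosed area = 213.00 mm².

213.00 mm²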